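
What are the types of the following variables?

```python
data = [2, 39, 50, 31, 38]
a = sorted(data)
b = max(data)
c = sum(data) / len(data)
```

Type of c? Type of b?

int / int returns float; max of ints returns int

float, int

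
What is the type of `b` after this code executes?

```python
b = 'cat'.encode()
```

str.encode() returns bytes

bytes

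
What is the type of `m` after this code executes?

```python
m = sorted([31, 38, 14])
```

sorted() always returns list

list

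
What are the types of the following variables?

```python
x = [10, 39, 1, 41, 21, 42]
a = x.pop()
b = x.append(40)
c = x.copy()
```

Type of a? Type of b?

list.pop() returns the element (int); list.append() returns None

int, NoneType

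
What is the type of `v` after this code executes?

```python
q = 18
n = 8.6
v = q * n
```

int * float returns float (18 * 8.6 = 154.8)

float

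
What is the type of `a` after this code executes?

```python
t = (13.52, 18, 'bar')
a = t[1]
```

Index 1 of tuple is 18 which is int

int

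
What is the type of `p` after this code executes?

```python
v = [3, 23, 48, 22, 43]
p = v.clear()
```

list.clear() returns None

NoneType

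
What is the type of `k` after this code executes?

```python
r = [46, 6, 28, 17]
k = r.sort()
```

list.sort() returns None (sorts in place)

NoneType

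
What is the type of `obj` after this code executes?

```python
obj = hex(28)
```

hex() returns str representation

str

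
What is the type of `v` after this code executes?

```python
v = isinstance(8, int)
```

isinstance() returns bool

bool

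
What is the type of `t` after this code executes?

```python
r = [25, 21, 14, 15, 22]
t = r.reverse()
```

list.reverse() returns None

NoneType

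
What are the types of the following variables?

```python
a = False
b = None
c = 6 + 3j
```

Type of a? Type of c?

a is bool; c is complex

bool, complex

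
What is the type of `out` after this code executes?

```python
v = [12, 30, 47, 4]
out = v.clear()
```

list.clear() returns None

NoneType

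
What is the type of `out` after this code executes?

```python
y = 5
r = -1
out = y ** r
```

int ** negative int returns float

float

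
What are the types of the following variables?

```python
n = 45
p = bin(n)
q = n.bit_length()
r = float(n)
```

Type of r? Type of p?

float() returns float; bin() returns str

float, str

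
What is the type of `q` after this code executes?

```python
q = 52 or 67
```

'or' returns the first truthy value (52, which is int)

int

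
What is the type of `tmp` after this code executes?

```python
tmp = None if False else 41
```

Ternary: condition is False, else branch (41) taken → int

int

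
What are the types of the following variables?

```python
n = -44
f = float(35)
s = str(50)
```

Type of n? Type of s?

n is int; s is str

int, str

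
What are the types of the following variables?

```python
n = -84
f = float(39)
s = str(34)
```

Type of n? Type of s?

n is int; s is str

int, str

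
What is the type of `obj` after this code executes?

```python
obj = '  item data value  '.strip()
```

str.strip() returns str

str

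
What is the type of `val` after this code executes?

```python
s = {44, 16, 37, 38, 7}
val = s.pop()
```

Popping from a set of ints returns int

int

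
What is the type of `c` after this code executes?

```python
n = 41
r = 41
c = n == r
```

Equality comparison returns bool

bool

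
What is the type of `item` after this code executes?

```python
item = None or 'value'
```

'or' with None returns the other value ('value', str)

str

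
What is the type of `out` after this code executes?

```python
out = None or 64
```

'or' with None returns the other value (64, int)

int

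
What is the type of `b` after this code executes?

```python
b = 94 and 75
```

'and' returns the last value when all truthy (75, which is int)

int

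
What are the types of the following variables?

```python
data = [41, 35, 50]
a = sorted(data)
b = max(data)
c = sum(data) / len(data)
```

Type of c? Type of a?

int / int returns float; sorted() returns list

float, list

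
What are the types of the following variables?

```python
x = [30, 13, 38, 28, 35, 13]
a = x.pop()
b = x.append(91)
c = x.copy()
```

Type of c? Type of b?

list.copy() returns list; list.append() returns None

list, NoneType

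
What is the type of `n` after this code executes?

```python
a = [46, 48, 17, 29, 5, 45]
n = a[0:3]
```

Slicing a list always returns a list

list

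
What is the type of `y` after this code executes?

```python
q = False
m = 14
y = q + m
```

bool + int returns int (False is 0, so 0 + 14 = 14)

int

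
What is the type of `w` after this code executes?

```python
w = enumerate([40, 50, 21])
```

enumerate() returns an enumerate iterator object

enumerate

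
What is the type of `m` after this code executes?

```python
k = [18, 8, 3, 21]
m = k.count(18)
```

list.count() returns int

int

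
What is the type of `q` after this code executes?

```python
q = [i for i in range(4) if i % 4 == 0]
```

A list comprehension [...] produces a list

list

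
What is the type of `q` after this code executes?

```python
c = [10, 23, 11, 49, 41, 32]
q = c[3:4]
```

Slicing a list always returns a list

list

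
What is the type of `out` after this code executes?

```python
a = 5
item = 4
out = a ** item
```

int ** positive int returns int (5 ** 4 = 625)

int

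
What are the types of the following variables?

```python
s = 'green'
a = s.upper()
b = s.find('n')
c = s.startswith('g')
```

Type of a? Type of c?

str.upper() returns str; str.startswith() returns bool

str, bool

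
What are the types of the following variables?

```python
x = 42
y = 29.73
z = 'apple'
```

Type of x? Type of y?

x is int; y is float

int, float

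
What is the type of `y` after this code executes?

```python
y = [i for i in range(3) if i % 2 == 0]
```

A list comprehension [...] produces a list

list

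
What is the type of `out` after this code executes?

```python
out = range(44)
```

range() returns a range object

range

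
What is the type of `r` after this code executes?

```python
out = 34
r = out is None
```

'is' comparison returns bool

bool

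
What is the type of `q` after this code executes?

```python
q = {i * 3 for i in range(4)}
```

A set comprehension {expr for x in iterable} produces a set

set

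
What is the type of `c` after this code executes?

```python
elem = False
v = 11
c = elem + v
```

bool + int returns int (False is 0, so 0 + 11 = 11)

int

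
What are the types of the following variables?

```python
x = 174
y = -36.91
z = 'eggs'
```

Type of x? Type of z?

x is int; z is str

int, str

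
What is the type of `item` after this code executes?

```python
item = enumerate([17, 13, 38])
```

enumerate() returns an enumerate iterator object

enumerate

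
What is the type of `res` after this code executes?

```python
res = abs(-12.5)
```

abs() of float returns float

float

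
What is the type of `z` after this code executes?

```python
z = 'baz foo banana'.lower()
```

str.lower() returns str

str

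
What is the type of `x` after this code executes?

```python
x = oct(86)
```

oct() returns str representation

str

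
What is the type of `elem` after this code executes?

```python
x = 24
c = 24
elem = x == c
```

Equality comparison returns bool

bool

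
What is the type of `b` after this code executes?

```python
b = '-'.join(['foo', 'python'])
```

str.join() returns str

str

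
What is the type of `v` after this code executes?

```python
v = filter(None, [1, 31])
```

filter() returns a filter iterator object

filter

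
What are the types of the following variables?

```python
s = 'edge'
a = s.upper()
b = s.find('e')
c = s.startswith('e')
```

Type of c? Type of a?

str.startswith() returns bool; str.upper() returns str

bool, str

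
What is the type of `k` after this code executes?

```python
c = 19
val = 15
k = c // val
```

int // int returns int (19 // 15 = 1)

int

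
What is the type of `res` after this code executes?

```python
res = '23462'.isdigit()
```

str.isdigit() returns bool

bool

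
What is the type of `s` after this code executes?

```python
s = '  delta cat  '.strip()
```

str.strip() returns str

str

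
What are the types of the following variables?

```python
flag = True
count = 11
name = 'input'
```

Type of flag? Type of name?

flag is bool; name is str

bool, str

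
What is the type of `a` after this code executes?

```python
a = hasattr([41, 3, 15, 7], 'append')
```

hasattr() returns bool

bool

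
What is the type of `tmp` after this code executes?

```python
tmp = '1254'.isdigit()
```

str.isdigit() returns bool

bool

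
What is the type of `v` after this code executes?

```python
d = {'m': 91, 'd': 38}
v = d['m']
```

Accessing dict[str, int] with key 'm' returns int value 91

int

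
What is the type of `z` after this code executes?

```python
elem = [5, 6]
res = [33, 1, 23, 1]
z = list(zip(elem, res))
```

list(zip(...)) returns a list of tuples

list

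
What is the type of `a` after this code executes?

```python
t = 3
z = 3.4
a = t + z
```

int + float returns float (3 + 3.4 = 6.4)

float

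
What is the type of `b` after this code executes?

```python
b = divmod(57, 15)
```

divmod() returns a tuple (quotient, remainder)

tuple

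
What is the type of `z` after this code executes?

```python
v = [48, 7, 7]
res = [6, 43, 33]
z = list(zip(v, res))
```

list(zip(...)) returns a list of tuples

list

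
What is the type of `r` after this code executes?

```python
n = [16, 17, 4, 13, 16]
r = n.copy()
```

list.copy() returns list

list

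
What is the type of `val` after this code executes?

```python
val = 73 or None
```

'or' returns first truthy value (73, int)

int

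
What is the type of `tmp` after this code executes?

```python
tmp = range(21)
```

range() returns a range object

range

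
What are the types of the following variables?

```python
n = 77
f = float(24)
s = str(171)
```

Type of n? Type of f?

n is int; f is float

int, float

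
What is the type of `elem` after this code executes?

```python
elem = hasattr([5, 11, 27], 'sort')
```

hasattr() returns bool

bool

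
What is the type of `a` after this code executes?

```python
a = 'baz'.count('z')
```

str.count() returns int

int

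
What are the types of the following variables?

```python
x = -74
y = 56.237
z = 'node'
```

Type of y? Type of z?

y is float; z is str

float, str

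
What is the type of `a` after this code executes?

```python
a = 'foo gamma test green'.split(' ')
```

str.split() returns list

list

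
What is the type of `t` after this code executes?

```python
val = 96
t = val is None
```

'is' comparison returns bool

bool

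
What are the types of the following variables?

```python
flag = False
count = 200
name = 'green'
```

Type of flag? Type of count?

flag is bool; count is int

bool, int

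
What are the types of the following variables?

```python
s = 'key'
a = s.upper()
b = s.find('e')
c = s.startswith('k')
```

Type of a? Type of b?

str.upper() returns str; str.find() returns int

str, int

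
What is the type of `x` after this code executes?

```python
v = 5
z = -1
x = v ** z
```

int ** negative int returns float

float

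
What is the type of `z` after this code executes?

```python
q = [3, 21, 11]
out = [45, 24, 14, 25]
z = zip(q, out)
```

zip() returns a zip iterator object

zip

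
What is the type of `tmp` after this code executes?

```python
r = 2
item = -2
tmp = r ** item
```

int ** negative int returns float

float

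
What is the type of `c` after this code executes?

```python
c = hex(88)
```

hex() returns str representation

str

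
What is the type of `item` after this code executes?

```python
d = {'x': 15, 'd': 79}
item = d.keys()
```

.keys() returns a dict_keys view object

dict_keys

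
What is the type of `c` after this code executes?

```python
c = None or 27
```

'or' with None returns the other value (27, int)

int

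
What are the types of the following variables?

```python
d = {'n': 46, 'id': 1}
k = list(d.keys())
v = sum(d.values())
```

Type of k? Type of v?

list(...) returns list; sum of int values returns int

list, int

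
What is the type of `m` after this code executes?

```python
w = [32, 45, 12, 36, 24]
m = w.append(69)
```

list.append() returns None (mutates in place)

NoneType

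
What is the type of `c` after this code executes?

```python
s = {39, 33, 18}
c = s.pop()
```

Popping from a set of ints returns int

int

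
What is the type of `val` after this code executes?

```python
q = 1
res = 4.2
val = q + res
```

int + float returns float (1 + 4.2 = 5.2)

float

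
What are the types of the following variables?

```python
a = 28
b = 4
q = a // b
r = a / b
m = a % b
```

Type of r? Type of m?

int / int returns float; int % int returns int

float, int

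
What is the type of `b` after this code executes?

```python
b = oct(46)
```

oct() returns str representation

str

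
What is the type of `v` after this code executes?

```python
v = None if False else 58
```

Ternary: condition is False, else branch (58) taken → int

int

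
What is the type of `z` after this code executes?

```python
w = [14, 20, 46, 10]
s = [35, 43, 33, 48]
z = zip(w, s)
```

zip() returns a zip iterator object

zip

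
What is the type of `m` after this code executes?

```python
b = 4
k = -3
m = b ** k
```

int ** negative int returns float

float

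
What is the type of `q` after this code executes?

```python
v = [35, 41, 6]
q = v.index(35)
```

list.index() returns int

int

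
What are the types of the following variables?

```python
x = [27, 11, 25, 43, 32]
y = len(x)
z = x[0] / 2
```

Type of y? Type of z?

len() returns int; int / int returns float

int, float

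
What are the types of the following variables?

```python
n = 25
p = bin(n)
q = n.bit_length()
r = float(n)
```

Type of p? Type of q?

bin() returns str; int.bit_length() returns int

str, int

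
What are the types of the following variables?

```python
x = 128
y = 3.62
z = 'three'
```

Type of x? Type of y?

x is int; y is float

int, float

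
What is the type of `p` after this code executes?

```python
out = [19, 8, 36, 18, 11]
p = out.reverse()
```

list.reverse() returns None

NoneType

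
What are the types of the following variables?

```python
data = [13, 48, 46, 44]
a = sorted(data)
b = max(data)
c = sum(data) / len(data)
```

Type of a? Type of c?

sorted() returns list; int / int returns float

list, float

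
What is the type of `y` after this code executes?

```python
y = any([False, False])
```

any() returns bool

bool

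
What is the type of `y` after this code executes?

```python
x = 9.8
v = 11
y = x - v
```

float - int returns float (9.8 - 11 = -1.2)

float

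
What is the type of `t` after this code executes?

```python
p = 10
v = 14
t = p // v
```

int // int returns int (10 // 14 = 0)

int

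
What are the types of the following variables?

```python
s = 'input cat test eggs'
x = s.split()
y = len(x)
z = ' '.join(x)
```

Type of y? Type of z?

len() returns int; str.join() returns str

int, str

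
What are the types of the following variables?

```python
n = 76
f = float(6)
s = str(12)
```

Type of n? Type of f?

n is int; f is float

int, float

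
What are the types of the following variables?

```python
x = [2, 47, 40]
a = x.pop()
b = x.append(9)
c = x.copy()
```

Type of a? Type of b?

list.pop() returns the element (int); list.append() returns None

int, NoneType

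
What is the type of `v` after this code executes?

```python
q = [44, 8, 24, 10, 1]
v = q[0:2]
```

Slicing a list always returns a list

list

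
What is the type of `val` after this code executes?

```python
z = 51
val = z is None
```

'is' comparison returns bool

bool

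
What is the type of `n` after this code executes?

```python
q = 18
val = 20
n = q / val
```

int / int always returns float in Python 3 (18 / 20 = 0.9)

float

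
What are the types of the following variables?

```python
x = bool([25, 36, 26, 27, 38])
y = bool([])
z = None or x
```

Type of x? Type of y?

bool() returns bool; bool() returns bool

bool, bool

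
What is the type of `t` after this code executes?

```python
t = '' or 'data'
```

'or' returns first truthy value ('data', which is str)

str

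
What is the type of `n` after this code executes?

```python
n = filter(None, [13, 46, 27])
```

filter() returns a filter iterator object

filter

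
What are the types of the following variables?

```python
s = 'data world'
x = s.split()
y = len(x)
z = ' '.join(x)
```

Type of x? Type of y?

str.split() returns list; len() returns int

list, int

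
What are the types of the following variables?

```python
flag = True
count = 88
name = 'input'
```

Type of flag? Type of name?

flag is bool; name is str

bool, str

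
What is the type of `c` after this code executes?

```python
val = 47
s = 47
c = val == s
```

Equality comparison returns bool

bool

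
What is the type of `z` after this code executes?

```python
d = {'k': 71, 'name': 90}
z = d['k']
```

Accessing dict[str, int] with key 'k' returns int value 71

int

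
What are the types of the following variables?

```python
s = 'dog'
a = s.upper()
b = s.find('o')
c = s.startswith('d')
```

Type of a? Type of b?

str.upper() returns str; str.find() returns int

str, int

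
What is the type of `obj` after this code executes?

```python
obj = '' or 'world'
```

'or' returns first truthy value ('world', which is str)

str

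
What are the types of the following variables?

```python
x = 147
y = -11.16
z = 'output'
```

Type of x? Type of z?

x is int; z is str

int, str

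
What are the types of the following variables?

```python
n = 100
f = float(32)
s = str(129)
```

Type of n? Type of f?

n is int; f is float

int, float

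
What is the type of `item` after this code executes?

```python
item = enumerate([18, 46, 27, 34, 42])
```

enumerate() returns an enumerate iterator object

enumerate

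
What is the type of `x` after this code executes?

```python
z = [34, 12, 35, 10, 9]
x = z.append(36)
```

list.append() returns None (mutates in place)

NoneType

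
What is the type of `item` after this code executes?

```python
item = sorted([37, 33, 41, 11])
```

sorted() always returns list

list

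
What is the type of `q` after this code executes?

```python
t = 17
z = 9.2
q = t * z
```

int * float returns float (17 * 9.2 = 156.4)

float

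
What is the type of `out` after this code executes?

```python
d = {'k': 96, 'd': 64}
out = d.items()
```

dict.items() returns a dict_items view

dict_items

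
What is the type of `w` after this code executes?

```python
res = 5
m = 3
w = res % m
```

int % int returns int (5 % 3 = 2)

int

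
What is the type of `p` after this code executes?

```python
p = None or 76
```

'or' with None returns the other value (76, int)

int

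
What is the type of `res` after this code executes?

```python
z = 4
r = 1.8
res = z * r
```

int * float returns float (4 * 1.8 = 7.2)

float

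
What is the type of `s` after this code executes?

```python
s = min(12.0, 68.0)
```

min() of floats returns float

float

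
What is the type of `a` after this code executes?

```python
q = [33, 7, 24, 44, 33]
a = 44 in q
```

'in' operator returns bool

bool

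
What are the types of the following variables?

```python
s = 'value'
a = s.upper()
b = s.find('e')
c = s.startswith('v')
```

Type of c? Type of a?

str.startswith() returns bool; str.upper() returns str

bool, str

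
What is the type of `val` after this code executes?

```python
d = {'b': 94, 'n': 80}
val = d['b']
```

Accessing dict[str, int] with key 'b' returns int value 94

int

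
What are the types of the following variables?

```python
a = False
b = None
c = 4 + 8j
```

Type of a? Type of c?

a is bool; c is complex

bool, complex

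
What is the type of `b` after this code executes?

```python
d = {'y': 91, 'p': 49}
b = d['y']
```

Accessing dict[str, int] with key 'y' returns int value 91

int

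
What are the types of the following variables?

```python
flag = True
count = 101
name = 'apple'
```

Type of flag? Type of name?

flag is bool; name is str

bool, str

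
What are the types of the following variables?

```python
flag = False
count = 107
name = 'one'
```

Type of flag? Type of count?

flag is bool; count is int

bool, int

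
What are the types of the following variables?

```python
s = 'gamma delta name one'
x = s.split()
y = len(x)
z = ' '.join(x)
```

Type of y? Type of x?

len() returns int; str.split() returns list

int, list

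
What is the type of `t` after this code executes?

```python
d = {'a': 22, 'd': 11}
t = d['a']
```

Accessing dict[str, int] with key 'a' returns int value 22

int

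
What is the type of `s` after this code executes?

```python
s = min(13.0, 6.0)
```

min() of floats returns float

float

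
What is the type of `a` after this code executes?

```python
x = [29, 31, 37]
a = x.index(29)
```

list.index() returns int

int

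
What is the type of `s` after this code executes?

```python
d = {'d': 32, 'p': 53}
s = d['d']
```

Accessing dict[str, int] with key 'd' returns int value 32

int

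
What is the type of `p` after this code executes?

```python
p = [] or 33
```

'or' returns first truthy value (33, which is int)

int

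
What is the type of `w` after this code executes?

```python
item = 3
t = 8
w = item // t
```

int // int returns int (3 // 8 = 0)

int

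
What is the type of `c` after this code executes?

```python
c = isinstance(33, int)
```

isinstance() returns bool

bool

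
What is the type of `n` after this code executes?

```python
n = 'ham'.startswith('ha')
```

str.startswith() returns bool

bool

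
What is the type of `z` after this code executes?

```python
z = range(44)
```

range() returns a range object

range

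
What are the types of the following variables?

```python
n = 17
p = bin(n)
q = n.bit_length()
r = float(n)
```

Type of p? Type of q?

bin() returns str; int.bit_length() returns int

str, int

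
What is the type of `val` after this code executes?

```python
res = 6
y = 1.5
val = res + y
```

int + float returns float (6 + 1.5 = 7.5)

float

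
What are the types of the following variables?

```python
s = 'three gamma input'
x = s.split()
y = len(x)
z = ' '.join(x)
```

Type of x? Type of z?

str.split() returns list; str.join() returns str

list, str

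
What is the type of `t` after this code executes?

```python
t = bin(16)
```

bin() returns str representation

str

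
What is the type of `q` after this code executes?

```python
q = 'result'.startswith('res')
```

str.startswith() returns bool

bool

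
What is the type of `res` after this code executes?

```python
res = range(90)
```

range() returns a range object

range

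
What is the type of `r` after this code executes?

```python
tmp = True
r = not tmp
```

'not' always returns bool

bool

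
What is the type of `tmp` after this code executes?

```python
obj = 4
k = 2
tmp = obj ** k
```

int ** positive int returns int (4 ** 2 = 16)

int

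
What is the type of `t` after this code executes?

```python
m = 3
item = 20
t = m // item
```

int // int returns int (3 // 20 = 0)

int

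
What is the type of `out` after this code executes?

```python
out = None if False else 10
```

Ternary: condition is False, else branch (10) taken → int

int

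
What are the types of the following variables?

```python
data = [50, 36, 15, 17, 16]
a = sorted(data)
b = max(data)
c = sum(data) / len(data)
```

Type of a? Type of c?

sorted() returns list; int / int returns float

list, float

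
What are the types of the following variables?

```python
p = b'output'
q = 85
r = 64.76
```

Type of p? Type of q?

p is bytes; q is int

bytes, int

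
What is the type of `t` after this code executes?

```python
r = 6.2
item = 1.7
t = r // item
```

float // float returns float (floor division preserves float type)

float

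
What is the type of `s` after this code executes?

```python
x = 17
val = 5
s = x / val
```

int / int always returns float in Python 3 (17 / 5 = 3.4)

float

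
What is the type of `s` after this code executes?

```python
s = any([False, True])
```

any() returns bool

bool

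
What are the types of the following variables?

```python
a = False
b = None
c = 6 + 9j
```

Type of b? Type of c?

b is NoneType; c is complex

NoneType, complex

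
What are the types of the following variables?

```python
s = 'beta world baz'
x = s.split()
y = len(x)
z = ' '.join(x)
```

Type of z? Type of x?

str.join() returns str; str.split() returns list

str, list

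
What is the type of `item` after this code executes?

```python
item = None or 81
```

'or' with None returns the other value (81, int)

int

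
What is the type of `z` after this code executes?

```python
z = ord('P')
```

ord() returns int (Unicode code point)

int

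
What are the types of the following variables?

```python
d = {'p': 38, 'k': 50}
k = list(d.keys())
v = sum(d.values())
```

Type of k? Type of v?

list(...) returns list; sum of int values returns int

list, int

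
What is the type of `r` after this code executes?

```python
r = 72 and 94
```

'and' returns the last value when all truthy (94, which is int)

int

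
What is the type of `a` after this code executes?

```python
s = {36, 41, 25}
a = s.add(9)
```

set.add() returns None (mutates in place)

NoneType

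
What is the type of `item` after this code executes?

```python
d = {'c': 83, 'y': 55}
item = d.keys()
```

.keys() returns a dict_keys view object

dict_keys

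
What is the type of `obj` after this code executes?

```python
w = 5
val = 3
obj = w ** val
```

int ** positive int returns int (5 ** 3 = 125)

int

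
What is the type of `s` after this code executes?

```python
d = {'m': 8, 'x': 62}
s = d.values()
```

.values() returns a dict_values view object

dict_values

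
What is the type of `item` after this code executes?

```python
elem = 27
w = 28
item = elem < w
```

Comparison operators return bool

bool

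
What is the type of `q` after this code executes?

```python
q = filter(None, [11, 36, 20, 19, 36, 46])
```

filter() returns a filter iterator object

filter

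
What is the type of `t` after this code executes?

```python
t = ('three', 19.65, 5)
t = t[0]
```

Index 0 of tuple is 'three' which is str

str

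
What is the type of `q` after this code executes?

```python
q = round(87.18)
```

round() with no ndigits arg returns int

int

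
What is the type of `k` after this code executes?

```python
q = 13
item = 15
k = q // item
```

int // int returns int (13 // 15 = 0)

int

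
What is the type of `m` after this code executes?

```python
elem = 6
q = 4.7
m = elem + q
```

int + float returns float (6 + 4.7 = 10.7)

float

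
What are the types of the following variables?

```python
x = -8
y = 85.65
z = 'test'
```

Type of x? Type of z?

x is int; z is str

int, str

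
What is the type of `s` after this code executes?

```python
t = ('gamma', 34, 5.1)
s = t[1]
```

Index 1 of tuple is 34 which is int

int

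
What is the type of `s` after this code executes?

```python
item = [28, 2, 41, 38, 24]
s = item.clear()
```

list.clear() returns None

NoneType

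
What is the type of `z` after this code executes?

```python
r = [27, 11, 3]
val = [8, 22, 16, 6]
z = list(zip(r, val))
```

list(zip(...)) returns a list of tuples

list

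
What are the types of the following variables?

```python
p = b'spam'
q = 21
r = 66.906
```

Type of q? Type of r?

q is int; r is float

int, float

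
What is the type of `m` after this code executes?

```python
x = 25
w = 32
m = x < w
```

Comparison operators return bool

bool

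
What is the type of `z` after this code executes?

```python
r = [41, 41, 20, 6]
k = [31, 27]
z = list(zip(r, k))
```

list(zip(...)) returns a list of tuples

list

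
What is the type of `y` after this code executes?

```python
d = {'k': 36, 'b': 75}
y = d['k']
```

Accessing dict[str, int] with key 'k' returns int value 36

int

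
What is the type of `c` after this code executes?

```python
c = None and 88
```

'and' returns first falsy value (None)

NoneType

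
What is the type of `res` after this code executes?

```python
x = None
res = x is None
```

'is' comparison returns bool

bool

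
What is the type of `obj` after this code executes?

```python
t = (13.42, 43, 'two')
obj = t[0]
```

Index 0 of tuple is 13.42 which is float

float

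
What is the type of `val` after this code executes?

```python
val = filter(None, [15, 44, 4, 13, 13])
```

filter() returns a filter iterator object

filter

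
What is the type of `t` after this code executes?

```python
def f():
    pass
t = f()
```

A function with no return statement returns None

NoneType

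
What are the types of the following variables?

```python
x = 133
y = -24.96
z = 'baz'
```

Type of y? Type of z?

y is float; z is str

float, str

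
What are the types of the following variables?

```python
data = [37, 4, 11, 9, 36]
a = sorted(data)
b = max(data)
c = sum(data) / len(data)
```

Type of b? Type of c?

max of ints returns int; int / int returns float

int, float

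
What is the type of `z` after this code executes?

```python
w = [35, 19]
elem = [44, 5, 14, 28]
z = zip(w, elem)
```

zip() returns a zip iterator object

zip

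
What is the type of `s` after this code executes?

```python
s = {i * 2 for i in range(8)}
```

A set comprehension {expr for x in iterable} produces a set

set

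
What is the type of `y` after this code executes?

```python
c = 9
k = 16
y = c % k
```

int % int returns int (9 % 16 = 9)

int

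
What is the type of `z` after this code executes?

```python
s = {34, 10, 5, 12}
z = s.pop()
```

Popping from a set of ints returns int

int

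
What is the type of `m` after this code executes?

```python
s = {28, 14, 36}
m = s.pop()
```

Popping from a set of ints returns int

int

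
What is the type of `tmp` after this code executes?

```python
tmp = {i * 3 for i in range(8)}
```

A set comprehension {expr for x in iterable} produces a set

set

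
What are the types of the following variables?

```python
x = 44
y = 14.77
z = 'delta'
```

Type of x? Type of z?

x is int; z is str

int, str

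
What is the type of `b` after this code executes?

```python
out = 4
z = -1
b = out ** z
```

int ** negative int returns float

float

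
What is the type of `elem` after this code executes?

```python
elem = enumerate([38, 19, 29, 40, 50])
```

enumerate() returns an enumerate iterator object

enumerate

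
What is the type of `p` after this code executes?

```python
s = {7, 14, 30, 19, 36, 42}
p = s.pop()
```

Popping from a set of ints returns int

int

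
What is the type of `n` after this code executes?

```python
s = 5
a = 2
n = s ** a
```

int ** positive int returns int (5 ** 2 = 25)

int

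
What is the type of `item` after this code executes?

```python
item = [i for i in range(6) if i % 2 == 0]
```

A list comprehension [...] produces a list

list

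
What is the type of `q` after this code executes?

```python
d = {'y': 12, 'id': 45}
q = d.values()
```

.values() returns a dict_values view object

dict_values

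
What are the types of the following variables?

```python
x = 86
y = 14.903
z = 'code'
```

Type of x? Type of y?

x is int; y is float

int, float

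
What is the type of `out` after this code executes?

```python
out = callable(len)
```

callable() returns bool

bool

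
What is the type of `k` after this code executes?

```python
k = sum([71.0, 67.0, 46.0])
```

sum() of floats returns float

float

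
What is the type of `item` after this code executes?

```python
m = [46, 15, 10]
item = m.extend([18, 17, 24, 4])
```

list.extend() returns None

NoneType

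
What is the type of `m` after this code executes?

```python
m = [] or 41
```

'or' returns first truthy value (41, which is int)

int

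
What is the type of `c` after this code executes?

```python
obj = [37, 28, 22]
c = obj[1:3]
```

Slicing a list always returns a list

list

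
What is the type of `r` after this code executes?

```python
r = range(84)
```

range() returns a range object

range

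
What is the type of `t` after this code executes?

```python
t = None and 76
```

'and' returns first falsy value (None)

NoneType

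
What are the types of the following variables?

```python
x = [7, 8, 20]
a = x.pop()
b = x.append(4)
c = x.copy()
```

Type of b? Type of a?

list.append() returns None; list.pop() returns the element (int)

NoneType, int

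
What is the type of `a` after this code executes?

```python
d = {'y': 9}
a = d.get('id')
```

dict.get() returns None when key 'id' is not found and no default given

NoneType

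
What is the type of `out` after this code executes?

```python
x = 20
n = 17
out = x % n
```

int % int returns int (20 % 17 = 3)

int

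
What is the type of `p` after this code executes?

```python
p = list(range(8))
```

list(range(...)) returns list

list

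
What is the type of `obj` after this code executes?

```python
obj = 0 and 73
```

'and' returns the first falsy value (0, which is int)

int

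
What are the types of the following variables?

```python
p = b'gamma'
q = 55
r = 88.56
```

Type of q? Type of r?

q is int; r is float

int, float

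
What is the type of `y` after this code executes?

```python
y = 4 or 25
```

'or' returns the first truthy value (4, which is int)

int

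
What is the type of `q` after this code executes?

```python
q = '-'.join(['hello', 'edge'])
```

str.join() returns str

str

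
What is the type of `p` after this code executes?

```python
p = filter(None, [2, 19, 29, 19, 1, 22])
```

filter() returns a filter iterator object

filter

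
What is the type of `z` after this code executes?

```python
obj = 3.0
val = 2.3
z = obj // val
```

float // float returns float (floor division preserves float type)

float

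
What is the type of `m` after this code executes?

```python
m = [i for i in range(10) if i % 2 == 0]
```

A list comprehension [...] produces a list

list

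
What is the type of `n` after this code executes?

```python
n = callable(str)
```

callable() returns bool

bool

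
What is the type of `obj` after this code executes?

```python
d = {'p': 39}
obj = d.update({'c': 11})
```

dict.update() returns None

NoneType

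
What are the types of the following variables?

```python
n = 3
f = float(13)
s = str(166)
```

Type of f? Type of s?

f is float; s is str

float, str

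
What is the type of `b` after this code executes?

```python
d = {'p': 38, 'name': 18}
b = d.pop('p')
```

dict.pop() returns the value (int)

int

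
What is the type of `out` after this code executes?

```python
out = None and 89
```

'and' returns first falsy value (None)

NoneType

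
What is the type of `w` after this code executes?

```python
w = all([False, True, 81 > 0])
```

all() returns bool

bool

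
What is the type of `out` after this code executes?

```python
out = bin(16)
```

bin() returns str representation

str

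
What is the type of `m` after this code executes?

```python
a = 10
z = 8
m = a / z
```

int / int always returns float in Python 3 (10 / 8 = 1.25)

float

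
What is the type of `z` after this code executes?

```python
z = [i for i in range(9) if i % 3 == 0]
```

A list comprehension [...] produces a list

list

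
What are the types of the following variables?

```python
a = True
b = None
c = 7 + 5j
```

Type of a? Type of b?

a is bool; b is NoneType

bool, NoneType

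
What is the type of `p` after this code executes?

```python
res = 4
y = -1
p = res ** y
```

int ** negative int returns float

float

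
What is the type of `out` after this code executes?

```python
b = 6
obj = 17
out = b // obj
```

int // int returns int (6 // 17 = 0)

int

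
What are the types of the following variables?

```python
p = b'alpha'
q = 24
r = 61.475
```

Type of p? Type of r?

p is bytes; r is float

bytes, float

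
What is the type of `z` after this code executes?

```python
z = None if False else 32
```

Ternary: condition is False, else branch (32) taken → int

int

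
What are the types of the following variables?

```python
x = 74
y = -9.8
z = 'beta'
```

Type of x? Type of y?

x is int; y is float

int, float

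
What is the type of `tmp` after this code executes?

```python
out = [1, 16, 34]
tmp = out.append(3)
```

list.append() returns None (mutates in place)

NoneType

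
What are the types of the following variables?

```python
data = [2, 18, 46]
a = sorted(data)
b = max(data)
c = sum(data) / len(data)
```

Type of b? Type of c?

max of ints returns int; int / int returns float

int, float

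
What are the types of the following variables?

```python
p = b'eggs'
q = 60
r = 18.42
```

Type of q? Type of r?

q is int; r is float

int, float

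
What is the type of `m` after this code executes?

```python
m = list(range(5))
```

list(range(...)) returns list

list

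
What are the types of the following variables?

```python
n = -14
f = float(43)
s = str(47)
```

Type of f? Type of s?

f is float; s is str

float, str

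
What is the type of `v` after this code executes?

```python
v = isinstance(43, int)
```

isinstance() returns bool

bool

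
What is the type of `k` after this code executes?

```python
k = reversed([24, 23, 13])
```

reversed() on a list returns a list_reverseiterator

list_reverseiterator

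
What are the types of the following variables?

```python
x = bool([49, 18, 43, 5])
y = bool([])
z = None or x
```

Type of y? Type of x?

bool() returns bool; bool() returns bool

bool, bool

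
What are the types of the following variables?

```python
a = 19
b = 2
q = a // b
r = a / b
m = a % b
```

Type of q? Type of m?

int // int returns int; int % int returns int

int, int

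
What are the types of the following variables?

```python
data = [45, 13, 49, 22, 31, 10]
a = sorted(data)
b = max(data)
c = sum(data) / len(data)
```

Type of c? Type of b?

int / int returns float; max of ints returns int

float, int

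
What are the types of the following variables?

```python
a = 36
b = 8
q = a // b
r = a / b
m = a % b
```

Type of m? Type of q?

int % int returns int; int // int returns int

int, int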